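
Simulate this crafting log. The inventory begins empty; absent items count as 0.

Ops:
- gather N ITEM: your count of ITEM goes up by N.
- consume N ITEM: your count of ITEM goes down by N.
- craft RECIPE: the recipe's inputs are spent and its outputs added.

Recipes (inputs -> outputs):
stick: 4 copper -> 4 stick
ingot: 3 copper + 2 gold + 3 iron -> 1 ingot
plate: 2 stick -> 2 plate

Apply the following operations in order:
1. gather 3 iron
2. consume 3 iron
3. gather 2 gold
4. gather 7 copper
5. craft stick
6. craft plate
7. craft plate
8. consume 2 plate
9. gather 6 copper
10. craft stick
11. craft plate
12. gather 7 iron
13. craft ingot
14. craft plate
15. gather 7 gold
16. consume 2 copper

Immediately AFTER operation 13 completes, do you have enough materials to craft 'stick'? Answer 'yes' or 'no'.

After 1 (gather 3 iron): iron=3
After 2 (consume 3 iron): (empty)
After 3 (gather 2 gold): gold=2
After 4 (gather 7 copper): copper=7 gold=2
After 5 (craft stick): copper=3 gold=2 stick=4
After 6 (craft plate): copper=3 gold=2 plate=2 stick=2
After 7 (craft plate): copper=3 gold=2 plate=4
After 8 (consume 2 plate): copper=3 gold=2 plate=2
After 9 (gather 6 copper): copper=9 gold=2 plate=2
After 10 (craft stick): copper=5 gold=2 plate=2 stick=4
After 11 (craft plate): copper=5 gold=2 plate=4 stick=2
After 12 (gather 7 iron): copper=5 gold=2 iron=7 plate=4 stick=2
After 13 (craft ingot): copper=2 ingot=1 iron=4 plate=4 stick=2

Answer: no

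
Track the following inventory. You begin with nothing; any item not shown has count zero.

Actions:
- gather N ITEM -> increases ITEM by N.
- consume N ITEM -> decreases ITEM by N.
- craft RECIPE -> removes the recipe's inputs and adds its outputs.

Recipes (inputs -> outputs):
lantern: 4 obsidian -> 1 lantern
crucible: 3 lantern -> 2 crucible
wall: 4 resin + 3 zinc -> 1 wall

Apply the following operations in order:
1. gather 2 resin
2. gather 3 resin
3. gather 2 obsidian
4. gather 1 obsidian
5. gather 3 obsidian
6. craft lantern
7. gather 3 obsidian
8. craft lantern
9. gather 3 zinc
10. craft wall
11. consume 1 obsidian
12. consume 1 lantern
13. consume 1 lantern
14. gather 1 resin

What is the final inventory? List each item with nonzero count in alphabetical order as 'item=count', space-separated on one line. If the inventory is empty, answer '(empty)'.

After 1 (gather 2 resin): resin=2
After 2 (gather 3 resin): resin=5
After 3 (gather 2 obsidian): obsidian=2 resin=5
After 4 (gather 1 obsidian): obsidian=3 resin=5
After 5 (gather 3 obsidian): obsidian=6 resin=5
After 6 (craft lantern): lantern=1 obsidian=2 resin=5
After 7 (gather 3 obsidian): lantern=1 obsidian=5 resin=5
After 8 (craft lantern): lantern=2 obsidian=1 resin=5
After 9 (gather 3 zinc): lantern=2 obsidian=1 resin=5 zinc=3
After 10 (craft wall): lantern=2 obsidian=1 resin=1 wall=1
After 11 (consume 1 obsidian): lantern=2 resin=1 wall=1
After 12 (consume 1 lantern): lantern=1 resin=1 wall=1
After 13 (consume 1 lantern): resin=1 wall=1
After 14 (gather 1 resin): resin=2 wall=1

Answer: resin=2 wall=1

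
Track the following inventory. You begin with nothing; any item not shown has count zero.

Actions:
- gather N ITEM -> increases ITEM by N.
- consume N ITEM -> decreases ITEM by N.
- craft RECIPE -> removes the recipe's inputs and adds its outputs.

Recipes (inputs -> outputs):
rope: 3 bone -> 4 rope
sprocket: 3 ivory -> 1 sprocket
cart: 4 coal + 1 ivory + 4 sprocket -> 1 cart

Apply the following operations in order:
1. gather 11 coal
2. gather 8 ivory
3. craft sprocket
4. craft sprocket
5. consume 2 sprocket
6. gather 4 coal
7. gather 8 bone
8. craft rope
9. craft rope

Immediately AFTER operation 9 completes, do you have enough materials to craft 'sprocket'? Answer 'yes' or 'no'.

Answer: no

Derivation:
After 1 (gather 11 coal): coal=11
After 2 (gather 8 ivory): coal=11 ivory=8
After 3 (craft sprocket): coal=11 ivory=5 sprocket=1
After 4 (craft sprocket): coal=11 ivory=2 sprocket=2
After 5 (consume 2 sprocket): coal=11 ivory=2
After 6 (gather 4 coal): coal=15 ivory=2
After 7 (gather 8 bone): bone=8 coal=15 ivory=2
After 8 (craft rope): bone=5 coal=15 ivory=2 rope=4
After 9 (craft rope): bone=2 coal=15 ivory=2 rope=8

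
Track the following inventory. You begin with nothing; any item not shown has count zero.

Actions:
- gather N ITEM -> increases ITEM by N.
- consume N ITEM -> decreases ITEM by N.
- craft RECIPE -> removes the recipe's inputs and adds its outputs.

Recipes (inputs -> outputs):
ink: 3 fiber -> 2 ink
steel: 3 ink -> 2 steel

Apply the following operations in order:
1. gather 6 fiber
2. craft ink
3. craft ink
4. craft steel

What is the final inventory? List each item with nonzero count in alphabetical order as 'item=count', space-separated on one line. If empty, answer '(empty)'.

Answer: ink=1 steel=2

Derivation:
After 1 (gather 6 fiber): fiber=6
After 2 (craft ink): fiber=3 ink=2
After 3 (craft ink): ink=4
After 4 (craft steel): ink=1 steel=2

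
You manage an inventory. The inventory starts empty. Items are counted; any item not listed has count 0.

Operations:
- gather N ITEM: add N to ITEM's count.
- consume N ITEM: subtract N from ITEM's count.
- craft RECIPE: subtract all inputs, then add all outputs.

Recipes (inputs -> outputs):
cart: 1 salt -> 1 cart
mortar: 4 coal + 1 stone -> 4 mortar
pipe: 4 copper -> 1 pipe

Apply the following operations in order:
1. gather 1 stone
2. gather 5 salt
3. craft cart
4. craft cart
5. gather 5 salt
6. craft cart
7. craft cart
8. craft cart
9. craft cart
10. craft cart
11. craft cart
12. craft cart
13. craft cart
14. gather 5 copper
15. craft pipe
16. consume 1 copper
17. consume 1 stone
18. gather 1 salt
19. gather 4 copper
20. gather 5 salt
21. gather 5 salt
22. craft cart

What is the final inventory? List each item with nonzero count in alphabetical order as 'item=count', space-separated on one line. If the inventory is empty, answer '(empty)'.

Answer: cart=11 copper=4 pipe=1 salt=10

Derivation:
After 1 (gather 1 stone): stone=1
After 2 (gather 5 salt): salt=5 stone=1
After 3 (craft cart): cart=1 salt=4 stone=1
After 4 (craft cart): cart=2 salt=3 stone=1
After 5 (gather 5 salt): cart=2 salt=8 stone=1
After 6 (craft cart): cart=3 salt=7 stone=1
After 7 (craft cart): cart=4 salt=6 stone=1
After 8 (craft cart): cart=5 salt=5 stone=1
After 9 (craft cart): cart=6 salt=4 stone=1
After 10 (craft cart): cart=7 salt=3 stone=1
After 11 (craft cart): cart=8 salt=2 stone=1
After 12 (craft cart): cart=9 salt=1 stone=1
After 13 (craft cart): cart=10 stone=1
After 14 (gather 5 copper): cart=10 copper=5 stone=1
After 15 (craft pipe): cart=10 copper=1 pipe=1 stone=1
After 16 (consume 1 copper): cart=10 pipe=1 stone=1
After 17 (consume 1 stone): cart=10 pipe=1
After 18 (gather 1 salt): cart=10 pipe=1 salt=1
After 19 (gather 4 copper): cart=10 copper=4 pipe=1 salt=1
After 20 (gather 5 salt): cart=10 copper=4 pipe=1 salt=6
After 21 (gather 5 salt): cart=10 copper=4 pipe=1 salt=11
After 22 (craft cart): cart=11 copper=4 pipe=1 salt=10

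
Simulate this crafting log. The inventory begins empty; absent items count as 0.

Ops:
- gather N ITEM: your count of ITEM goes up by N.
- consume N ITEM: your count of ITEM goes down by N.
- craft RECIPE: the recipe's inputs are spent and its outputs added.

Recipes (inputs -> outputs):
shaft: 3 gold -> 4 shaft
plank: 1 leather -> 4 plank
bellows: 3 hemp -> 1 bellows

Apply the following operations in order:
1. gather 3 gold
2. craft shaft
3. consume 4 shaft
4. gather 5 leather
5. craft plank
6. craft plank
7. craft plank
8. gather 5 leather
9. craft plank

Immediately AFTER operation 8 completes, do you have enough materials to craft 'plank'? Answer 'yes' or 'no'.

After 1 (gather 3 gold): gold=3
After 2 (craft shaft): shaft=4
After 3 (consume 4 shaft): (empty)
After 4 (gather 5 leather): leather=5
After 5 (craft plank): leather=4 plank=4
After 6 (craft plank): leather=3 plank=8
After 7 (craft plank): leather=2 plank=12
After 8 (gather 5 leather): leather=7 plank=12

Answer: yes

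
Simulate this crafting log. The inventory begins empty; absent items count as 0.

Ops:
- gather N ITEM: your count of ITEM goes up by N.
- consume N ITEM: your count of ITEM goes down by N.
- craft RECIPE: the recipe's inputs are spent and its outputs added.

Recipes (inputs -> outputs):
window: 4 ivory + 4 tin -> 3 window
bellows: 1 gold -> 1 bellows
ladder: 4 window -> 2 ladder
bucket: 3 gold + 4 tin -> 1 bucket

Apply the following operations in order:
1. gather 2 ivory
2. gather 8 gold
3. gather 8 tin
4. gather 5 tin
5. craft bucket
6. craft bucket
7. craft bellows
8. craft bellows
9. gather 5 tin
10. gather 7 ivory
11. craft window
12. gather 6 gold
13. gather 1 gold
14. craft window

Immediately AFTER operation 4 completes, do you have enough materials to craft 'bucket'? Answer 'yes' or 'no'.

After 1 (gather 2 ivory): ivory=2
After 2 (gather 8 gold): gold=8 ivory=2
After 3 (gather 8 tin): gold=8 ivory=2 tin=8
After 4 (gather 5 tin): gold=8 ivory=2 tin=13

Answer: yes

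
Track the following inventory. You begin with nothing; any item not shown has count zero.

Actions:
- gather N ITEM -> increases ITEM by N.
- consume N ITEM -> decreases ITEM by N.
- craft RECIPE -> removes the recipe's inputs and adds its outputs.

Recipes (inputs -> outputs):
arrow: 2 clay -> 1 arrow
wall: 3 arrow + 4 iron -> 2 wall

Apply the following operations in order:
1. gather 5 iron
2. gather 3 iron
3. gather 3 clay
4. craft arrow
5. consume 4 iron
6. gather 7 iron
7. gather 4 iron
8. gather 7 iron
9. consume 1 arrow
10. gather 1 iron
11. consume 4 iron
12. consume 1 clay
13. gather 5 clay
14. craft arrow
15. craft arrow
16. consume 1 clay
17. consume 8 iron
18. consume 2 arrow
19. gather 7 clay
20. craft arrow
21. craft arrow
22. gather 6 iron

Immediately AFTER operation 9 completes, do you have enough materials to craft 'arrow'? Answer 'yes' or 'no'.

After 1 (gather 5 iron): iron=5
After 2 (gather 3 iron): iron=8
After 3 (gather 3 clay): clay=3 iron=8
After 4 (craft arrow): arrow=1 clay=1 iron=8
After 5 (consume 4 iron): arrow=1 clay=1 iron=4
After 6 (gather 7 iron): arrow=1 clay=1 iron=11
After 7 (gather 4 iron): arrow=1 clay=1 iron=15
After 8 (gather 7 iron): arrow=1 clay=1 iron=22
After 9 (consume 1 arrow): clay=1 iron=22

Answer: no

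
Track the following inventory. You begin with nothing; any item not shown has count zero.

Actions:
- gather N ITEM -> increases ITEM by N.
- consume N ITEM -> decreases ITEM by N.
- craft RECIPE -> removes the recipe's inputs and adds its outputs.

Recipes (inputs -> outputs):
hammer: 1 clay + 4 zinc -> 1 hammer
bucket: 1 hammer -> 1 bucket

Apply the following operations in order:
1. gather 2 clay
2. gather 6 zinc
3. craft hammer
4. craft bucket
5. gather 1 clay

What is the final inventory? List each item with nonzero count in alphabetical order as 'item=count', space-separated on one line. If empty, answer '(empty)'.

After 1 (gather 2 clay): clay=2
After 2 (gather 6 zinc): clay=2 zinc=6
After 3 (craft hammer): clay=1 hammer=1 zinc=2
After 4 (craft bucket): bucket=1 clay=1 zinc=2
After 5 (gather 1 clay): bucket=1 clay=2 zinc=2

Answer: bucket=1 clay=2 zinc=2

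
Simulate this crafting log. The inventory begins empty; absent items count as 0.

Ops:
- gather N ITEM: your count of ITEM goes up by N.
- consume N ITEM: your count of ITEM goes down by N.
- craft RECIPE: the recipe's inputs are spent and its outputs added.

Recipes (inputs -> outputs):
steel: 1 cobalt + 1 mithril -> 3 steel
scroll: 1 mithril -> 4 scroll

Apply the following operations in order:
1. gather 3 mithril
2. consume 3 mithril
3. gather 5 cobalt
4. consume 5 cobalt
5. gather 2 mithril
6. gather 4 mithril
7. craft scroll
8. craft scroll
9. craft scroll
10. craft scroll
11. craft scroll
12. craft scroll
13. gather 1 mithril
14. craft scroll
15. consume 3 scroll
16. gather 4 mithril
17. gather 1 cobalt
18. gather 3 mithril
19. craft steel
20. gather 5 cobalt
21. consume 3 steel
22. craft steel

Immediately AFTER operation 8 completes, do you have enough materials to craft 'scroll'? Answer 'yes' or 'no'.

Answer: yes

Derivation:
After 1 (gather 3 mithril): mithril=3
After 2 (consume 3 mithril): (empty)
After 3 (gather 5 cobalt): cobalt=5
After 4 (consume 5 cobalt): (empty)
After 5 (gather 2 mithril): mithril=2
After 6 (gather 4 mithril): mithril=6
After 7 (craft scroll): mithril=5 scroll=4
After 8 (craft scroll): mithril=4 scroll=8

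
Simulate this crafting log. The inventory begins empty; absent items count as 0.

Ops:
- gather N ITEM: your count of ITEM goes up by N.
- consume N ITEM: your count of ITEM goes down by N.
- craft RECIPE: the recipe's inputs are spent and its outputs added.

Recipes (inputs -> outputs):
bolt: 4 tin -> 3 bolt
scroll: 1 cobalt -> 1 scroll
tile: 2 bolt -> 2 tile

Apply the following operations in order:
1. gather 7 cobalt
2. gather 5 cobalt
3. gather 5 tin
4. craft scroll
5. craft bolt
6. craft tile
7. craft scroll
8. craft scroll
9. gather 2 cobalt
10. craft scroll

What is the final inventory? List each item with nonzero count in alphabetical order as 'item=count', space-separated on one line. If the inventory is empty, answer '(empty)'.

Answer: bolt=1 cobalt=10 scroll=4 tile=2 tin=1

Derivation:
After 1 (gather 7 cobalt): cobalt=7
After 2 (gather 5 cobalt): cobalt=12
After 3 (gather 5 tin): cobalt=12 tin=5
After 4 (craft scroll): cobalt=11 scroll=1 tin=5
After 5 (craft bolt): bolt=3 cobalt=11 scroll=1 tin=1
After 6 (craft tile): bolt=1 cobalt=11 scroll=1 tile=2 tin=1
After 7 (craft scroll): bolt=1 cobalt=10 scroll=2 tile=2 tin=1
After 8 (craft scroll): bolt=1 cobalt=9 scroll=3 tile=2 tin=1
After 9 (gather 2 cobalt): bolt=1 cobalt=11 scroll=3 tile=2 tin=1
After 10 (craft scroll): bolt=1 cobalt=10 scroll=4 tile=2 tin=1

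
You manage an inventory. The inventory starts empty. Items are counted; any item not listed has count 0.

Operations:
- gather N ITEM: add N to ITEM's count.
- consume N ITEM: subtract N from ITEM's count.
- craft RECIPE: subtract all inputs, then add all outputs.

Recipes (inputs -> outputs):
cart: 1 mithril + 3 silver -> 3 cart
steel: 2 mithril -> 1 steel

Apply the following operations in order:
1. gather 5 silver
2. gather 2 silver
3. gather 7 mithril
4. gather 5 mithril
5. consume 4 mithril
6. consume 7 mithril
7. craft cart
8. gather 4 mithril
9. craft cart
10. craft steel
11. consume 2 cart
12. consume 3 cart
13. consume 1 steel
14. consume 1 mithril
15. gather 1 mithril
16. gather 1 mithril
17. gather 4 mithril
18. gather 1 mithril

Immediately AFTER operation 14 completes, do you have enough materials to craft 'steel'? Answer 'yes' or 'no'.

Answer: no

Derivation:
After 1 (gather 5 silver): silver=5
After 2 (gather 2 silver): silver=7
After 3 (gather 7 mithril): mithril=7 silver=7
After 4 (gather 5 mithril): mithril=12 silver=7
After 5 (consume 4 mithril): mithril=8 silver=7
After 6 (consume 7 mithril): mithril=1 silver=7
After 7 (craft cart): cart=3 silver=4
After 8 (gather 4 mithril): cart=3 mithril=4 silver=4
After 9 (craft cart): cart=6 mithril=3 silver=1
After 10 (craft steel): cart=6 mithril=1 silver=1 steel=1
After 11 (consume 2 cart): cart=4 mithril=1 silver=1 steel=1
After 12 (consume 3 cart): cart=1 mithril=1 silver=1 steel=1
After 13 (consume 1 steel): cart=1 mithril=1 silver=1
After 14 (consume 1 mithril): cart=1 silver=1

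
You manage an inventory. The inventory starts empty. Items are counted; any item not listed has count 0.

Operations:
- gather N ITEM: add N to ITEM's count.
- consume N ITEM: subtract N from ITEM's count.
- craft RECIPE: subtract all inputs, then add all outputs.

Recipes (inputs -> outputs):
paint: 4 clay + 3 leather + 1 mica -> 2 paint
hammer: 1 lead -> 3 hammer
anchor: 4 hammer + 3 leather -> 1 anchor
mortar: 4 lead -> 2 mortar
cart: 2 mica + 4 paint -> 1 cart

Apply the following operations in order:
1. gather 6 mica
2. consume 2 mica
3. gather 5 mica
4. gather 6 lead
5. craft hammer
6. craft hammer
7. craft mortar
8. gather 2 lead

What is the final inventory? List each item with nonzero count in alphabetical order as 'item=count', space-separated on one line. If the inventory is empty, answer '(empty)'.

After 1 (gather 6 mica): mica=6
After 2 (consume 2 mica): mica=4
After 3 (gather 5 mica): mica=9
After 4 (gather 6 lead): lead=6 mica=9
After 5 (craft hammer): hammer=3 lead=5 mica=9
After 6 (craft hammer): hammer=6 lead=4 mica=9
After 7 (craft mortar): hammer=6 mica=9 mortar=2
After 8 (gather 2 lead): hammer=6 lead=2 mica=9 mortar=2

Answer: hammer=6 lead=2 mica=9 mortar=2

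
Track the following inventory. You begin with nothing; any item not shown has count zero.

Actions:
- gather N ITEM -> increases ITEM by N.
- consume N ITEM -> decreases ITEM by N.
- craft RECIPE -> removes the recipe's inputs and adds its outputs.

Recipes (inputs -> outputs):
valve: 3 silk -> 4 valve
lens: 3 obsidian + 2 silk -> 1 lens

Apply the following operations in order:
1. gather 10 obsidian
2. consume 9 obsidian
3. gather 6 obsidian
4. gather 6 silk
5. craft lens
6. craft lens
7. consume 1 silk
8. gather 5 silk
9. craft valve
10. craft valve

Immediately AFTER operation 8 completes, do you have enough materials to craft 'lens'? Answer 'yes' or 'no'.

After 1 (gather 10 obsidian): obsidian=10
After 2 (consume 9 obsidian): obsidian=1
After 3 (gather 6 obsidian): obsidian=7
After 4 (gather 6 silk): obsidian=7 silk=6
After 5 (craft lens): lens=1 obsidian=4 silk=4
After 6 (craft lens): lens=2 obsidian=1 silk=2
After 7 (consume 1 silk): lens=2 obsidian=1 silk=1
After 8 (gather 5 silk): lens=2 obsidian=1 silk=6

Answer: no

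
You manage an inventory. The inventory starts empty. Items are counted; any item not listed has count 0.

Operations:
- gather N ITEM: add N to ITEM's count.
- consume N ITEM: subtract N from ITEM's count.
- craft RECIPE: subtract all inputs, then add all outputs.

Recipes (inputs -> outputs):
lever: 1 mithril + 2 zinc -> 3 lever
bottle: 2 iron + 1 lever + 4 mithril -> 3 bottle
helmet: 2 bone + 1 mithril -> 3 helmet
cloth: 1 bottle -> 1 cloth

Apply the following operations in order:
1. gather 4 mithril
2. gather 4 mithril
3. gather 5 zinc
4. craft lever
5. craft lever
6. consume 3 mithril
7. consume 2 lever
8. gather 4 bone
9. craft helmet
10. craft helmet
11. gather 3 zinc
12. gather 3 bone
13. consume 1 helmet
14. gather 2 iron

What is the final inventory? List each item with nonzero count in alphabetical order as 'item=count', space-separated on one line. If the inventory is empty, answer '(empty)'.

Answer: bone=3 helmet=5 iron=2 lever=4 mithril=1 zinc=4

Derivation:
After 1 (gather 4 mithril): mithril=4
After 2 (gather 4 mithril): mithril=8
After 3 (gather 5 zinc): mithril=8 zinc=5
After 4 (craft lever): lever=3 mithril=7 zinc=3
After 5 (craft lever): lever=6 mithril=6 zinc=1
After 6 (consume 3 mithril): lever=6 mithril=3 zinc=1
After 7 (consume 2 lever): lever=4 mithril=3 zinc=1
After 8 (gather 4 bone): bone=4 lever=4 mithril=3 zinc=1
After 9 (craft helmet): bone=2 helmet=3 lever=4 mithril=2 zinc=1
After 10 (craft helmet): helmet=6 lever=4 mithril=1 zinc=1
After 11 (gather 3 zinc): helmet=6 lever=4 mithril=1 zinc=4
After 12 (gather 3 bone): bone=3 helmet=6 lever=4 mithril=1 zinc=4
After 13 (consume 1 helmet): bone=3 helmet=5 lever=4 mithril=1 zinc=4
After 14 (gather 2 iron): bone=3 helmet=5 iron=2 lever=4 mithril=1 zinc=4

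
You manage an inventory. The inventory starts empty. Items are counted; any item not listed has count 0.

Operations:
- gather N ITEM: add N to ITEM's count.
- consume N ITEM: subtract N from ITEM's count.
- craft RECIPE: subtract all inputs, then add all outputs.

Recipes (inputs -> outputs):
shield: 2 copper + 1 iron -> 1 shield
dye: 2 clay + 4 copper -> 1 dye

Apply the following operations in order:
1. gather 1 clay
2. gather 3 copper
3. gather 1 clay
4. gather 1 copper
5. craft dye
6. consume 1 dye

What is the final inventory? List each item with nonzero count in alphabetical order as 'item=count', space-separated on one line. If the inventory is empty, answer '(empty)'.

Answer: (empty)

Derivation:
After 1 (gather 1 clay): clay=1
After 2 (gather 3 copper): clay=1 copper=3
After 3 (gather 1 clay): clay=2 copper=3
After 4 (gather 1 copper): clay=2 copper=4
After 5 (craft dye): dye=1
After 6 (consume 1 dye): (empty)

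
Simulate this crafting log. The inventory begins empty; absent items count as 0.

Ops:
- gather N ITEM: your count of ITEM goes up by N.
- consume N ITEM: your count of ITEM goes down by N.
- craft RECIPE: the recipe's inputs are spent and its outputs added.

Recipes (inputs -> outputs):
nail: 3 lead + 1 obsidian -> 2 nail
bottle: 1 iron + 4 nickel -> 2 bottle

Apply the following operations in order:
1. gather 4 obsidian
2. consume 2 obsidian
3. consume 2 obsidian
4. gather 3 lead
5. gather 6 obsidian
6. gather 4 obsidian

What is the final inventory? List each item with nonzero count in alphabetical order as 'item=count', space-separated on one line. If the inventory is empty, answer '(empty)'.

Answer: lead=3 obsidian=10

Derivation:
After 1 (gather 4 obsidian): obsidian=4
After 2 (consume 2 obsidian): obsidian=2
After 3 (consume 2 obsidian): (empty)
After 4 (gather 3 lead): lead=3
After 5 (gather 6 obsidian): lead=3 obsidian=6
After 6 (gather 4 obsidian): lead=3 obsidian=10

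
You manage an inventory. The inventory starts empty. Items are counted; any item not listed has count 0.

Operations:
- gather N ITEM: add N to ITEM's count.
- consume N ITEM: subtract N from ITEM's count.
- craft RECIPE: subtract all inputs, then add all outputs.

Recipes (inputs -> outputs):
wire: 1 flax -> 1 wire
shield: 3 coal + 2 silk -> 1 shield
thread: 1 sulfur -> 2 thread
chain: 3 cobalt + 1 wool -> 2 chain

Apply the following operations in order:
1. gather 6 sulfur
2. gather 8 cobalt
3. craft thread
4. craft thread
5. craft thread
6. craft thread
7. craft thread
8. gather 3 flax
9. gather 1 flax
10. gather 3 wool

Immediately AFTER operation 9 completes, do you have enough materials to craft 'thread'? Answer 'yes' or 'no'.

Answer: yes

Derivation:
After 1 (gather 6 sulfur): sulfur=6
After 2 (gather 8 cobalt): cobalt=8 sulfur=6
After 3 (craft thread): cobalt=8 sulfur=5 thread=2
After 4 (craft thread): cobalt=8 sulfur=4 thread=4
After 5 (craft thread): cobalt=8 sulfur=3 thread=6
After 6 (craft thread): cobalt=8 sulfur=2 thread=8
After 7 (craft thread): cobalt=8 sulfur=1 thread=10
After 8 (gather 3 flax): cobalt=8 flax=3 sulfur=1 thread=10
After 9 (gather 1 flax): cobalt=8 flax=4 sulfur=1 thread=10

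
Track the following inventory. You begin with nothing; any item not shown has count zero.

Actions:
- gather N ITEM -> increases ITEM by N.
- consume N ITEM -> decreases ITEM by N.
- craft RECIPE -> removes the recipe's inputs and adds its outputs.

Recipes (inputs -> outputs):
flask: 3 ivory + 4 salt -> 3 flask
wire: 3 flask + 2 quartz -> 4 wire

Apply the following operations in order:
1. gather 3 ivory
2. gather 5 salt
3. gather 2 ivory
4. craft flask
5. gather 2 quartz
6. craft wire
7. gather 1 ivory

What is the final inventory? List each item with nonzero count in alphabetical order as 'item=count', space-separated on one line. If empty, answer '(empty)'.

After 1 (gather 3 ivory): ivory=3
After 2 (gather 5 salt): ivory=3 salt=5
After 3 (gather 2 ivory): ivory=5 salt=5
After 4 (craft flask): flask=3 ivory=2 salt=1
After 5 (gather 2 quartz): flask=3 ivory=2 quartz=2 salt=1
After 6 (craft wire): ivory=2 salt=1 wire=4
After 7 (gather 1 ivory): ivory=3 salt=1 wire=4

Answer: ivory=3 salt=1 wire=4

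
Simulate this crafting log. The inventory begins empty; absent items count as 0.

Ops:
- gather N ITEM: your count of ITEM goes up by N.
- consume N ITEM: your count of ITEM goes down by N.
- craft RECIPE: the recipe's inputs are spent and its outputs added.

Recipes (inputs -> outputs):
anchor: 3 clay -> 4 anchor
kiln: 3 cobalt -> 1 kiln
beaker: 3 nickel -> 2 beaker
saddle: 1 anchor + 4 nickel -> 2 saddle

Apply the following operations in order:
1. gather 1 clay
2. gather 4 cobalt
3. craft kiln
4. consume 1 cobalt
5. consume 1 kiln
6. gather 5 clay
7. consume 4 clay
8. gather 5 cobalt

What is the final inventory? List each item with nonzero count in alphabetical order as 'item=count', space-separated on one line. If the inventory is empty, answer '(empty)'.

After 1 (gather 1 clay): clay=1
After 2 (gather 4 cobalt): clay=1 cobalt=4
After 3 (craft kiln): clay=1 cobalt=1 kiln=1
After 4 (consume 1 cobalt): clay=1 kiln=1
After 5 (consume 1 kiln): clay=1
After 6 (gather 5 clay): clay=6
After 7 (consume 4 clay): clay=2
After 8 (gather 5 cobalt): clay=2 cobalt=5

Answer: clay=2 cobalt=5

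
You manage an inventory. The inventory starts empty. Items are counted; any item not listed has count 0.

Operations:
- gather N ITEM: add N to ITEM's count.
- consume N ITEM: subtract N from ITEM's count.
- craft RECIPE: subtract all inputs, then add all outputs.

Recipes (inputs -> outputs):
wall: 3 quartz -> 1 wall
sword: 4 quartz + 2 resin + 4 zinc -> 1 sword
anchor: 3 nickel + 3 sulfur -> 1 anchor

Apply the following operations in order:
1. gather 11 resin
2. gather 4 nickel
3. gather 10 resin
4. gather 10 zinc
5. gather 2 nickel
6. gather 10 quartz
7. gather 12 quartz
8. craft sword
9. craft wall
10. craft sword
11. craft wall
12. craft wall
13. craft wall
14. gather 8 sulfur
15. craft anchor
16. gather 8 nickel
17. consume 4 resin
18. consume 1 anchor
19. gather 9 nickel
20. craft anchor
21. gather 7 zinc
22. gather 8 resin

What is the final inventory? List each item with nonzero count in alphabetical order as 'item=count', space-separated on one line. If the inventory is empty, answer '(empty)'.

Answer: anchor=1 nickel=17 quartz=2 resin=21 sulfur=2 sword=2 wall=4 zinc=9

Derivation:
After 1 (gather 11 resin): resin=11
After 2 (gather 4 nickel): nickel=4 resin=11
After 3 (gather 10 resin): nickel=4 resin=21
After 4 (gather 10 zinc): nickel=4 resin=21 zinc=10
After 5 (gather 2 nickel): nickel=6 resin=21 zinc=10
After 6 (gather 10 quartz): nickel=6 quartz=10 resin=21 zinc=10
After 7 (gather 12 quartz): nickel=6 quartz=22 resin=21 zinc=10
After 8 (craft sword): nickel=6 quartz=18 resin=19 sword=1 zinc=6
After 9 (craft wall): nickel=6 quartz=15 resin=19 sword=1 wall=1 zinc=6
After 10 (craft sword): nickel=6 quartz=11 resin=17 sword=2 wall=1 zinc=2
After 11 (craft wall): nickel=6 quartz=8 resin=17 sword=2 wall=2 zinc=2
After 12 (craft wall): nickel=6 quartz=5 resin=17 sword=2 wall=3 zinc=2
After 13 (craft wall): nickel=6 quartz=2 resin=17 sword=2 wall=4 zinc=2
After 14 (gather 8 sulfur): nickel=6 quartz=2 resin=17 sulfur=8 sword=2 wall=4 zinc=2
After 15 (craft anchor): anchor=1 nickel=3 quartz=2 resin=17 sulfur=5 sword=2 wall=4 zinc=2
After 16 (gather 8 nickel): anchor=1 nickel=11 quartz=2 resin=17 sulfur=5 sword=2 wall=4 zinc=2
After 17 (consume 4 resin): anchor=1 nickel=11 quartz=2 resin=13 sulfur=5 sword=2 wall=4 zinc=2
After 18 (consume 1 anchor): nickel=11 quartz=2 resin=13 sulfur=5 sword=2 wall=4 zinc=2
After 19 (gather 9 nickel): nickel=20 quartz=2 resin=13 sulfur=5 sword=2 wall=4 zinc=2
After 20 (craft anchor): anchor=1 nickel=17 quartz=2 resin=13 sulfur=2 sword=2 wall=4 zinc=2
After 21 (gather 7 zinc): anchor=1 nickel=17 quartz=2 resin=13 sulfur=2 sword=2 wall=4 zinc=9
After 22 (gather 8 resin): anchor=1 nickel=17 quartz=2 resin=21 sulfur=2 sword=2 wall=4 zinc=9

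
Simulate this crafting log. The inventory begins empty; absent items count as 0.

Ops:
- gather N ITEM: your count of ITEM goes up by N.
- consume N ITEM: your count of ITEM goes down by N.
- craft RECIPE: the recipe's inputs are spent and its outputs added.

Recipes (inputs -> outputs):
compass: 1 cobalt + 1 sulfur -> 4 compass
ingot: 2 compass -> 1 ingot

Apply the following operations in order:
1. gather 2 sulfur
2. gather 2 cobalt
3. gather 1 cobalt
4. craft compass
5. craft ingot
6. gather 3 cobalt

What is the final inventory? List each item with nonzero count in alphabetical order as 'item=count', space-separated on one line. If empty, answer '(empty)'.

After 1 (gather 2 sulfur): sulfur=2
After 2 (gather 2 cobalt): cobalt=2 sulfur=2
After 3 (gather 1 cobalt): cobalt=3 sulfur=2
After 4 (craft compass): cobalt=2 compass=4 sulfur=1
After 5 (craft ingot): cobalt=2 compass=2 ingot=1 sulfur=1
After 6 (gather 3 cobalt): cobalt=5 compass=2 ingot=1 sulfur=1

Answer: cobalt=5 compass=2 ingot=1 sulfur=1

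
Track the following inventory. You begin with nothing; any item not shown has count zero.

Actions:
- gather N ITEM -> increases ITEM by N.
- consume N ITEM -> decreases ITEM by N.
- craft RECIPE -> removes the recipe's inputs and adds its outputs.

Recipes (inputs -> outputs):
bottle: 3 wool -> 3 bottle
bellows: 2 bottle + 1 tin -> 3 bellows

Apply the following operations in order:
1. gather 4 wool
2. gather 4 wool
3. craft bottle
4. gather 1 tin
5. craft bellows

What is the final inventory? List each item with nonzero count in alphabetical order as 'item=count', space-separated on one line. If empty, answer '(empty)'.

After 1 (gather 4 wool): wool=4
After 2 (gather 4 wool): wool=8
After 3 (craft bottle): bottle=3 wool=5
After 4 (gather 1 tin): bottle=3 tin=1 wool=5
After 5 (craft bellows): bellows=3 bottle=1 wool=5

Answer: bellows=3 bottle=1 wool=5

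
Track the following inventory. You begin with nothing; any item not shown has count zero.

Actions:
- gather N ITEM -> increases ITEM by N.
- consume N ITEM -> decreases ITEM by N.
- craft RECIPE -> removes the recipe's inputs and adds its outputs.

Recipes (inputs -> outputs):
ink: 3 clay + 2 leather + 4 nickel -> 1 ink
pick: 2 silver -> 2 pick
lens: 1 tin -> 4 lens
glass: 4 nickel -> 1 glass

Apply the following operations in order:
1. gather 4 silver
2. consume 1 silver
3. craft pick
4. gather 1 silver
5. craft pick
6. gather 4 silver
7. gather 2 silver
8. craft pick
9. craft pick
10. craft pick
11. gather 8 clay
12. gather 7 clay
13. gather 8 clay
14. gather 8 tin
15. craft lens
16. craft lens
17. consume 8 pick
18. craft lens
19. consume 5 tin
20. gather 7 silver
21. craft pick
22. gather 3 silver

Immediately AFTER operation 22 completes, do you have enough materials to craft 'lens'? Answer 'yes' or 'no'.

Answer: no

Derivation:
After 1 (gather 4 silver): silver=4
After 2 (consume 1 silver): silver=3
After 3 (craft pick): pick=2 silver=1
After 4 (gather 1 silver): pick=2 silver=2
After 5 (craft pick): pick=4
After 6 (gather 4 silver): pick=4 silver=4
After 7 (gather 2 silver): pick=4 silver=6
After 8 (craft pick): pick=6 silver=4
After 9 (craft pick): pick=8 silver=2
After 10 (craft pick): pick=10
After 11 (gather 8 clay): clay=8 pick=10
After 12 (gather 7 clay): clay=15 pick=10
After 13 (gather 8 clay): clay=23 pick=10
After 14 (gather 8 tin): clay=23 pick=10 tin=8
After 15 (craft lens): clay=23 lens=4 pick=10 tin=7
After 16 (craft lens): clay=23 lens=8 pick=10 tin=6
After 17 (consume 8 pick): clay=23 lens=8 pick=2 tin=6
After 18 (craft lens): clay=23 lens=12 pick=2 tin=5
After 19 (consume 5 tin): clay=23 lens=12 pick=2
After 20 (gather 7 silver): clay=23 lens=12 pick=2 silver=7
After 21 (craft pick): clay=23 lens=12 pick=4 silver=5
After 22 (gather 3 silver): clay=23 lens=12 pick=4 silver=8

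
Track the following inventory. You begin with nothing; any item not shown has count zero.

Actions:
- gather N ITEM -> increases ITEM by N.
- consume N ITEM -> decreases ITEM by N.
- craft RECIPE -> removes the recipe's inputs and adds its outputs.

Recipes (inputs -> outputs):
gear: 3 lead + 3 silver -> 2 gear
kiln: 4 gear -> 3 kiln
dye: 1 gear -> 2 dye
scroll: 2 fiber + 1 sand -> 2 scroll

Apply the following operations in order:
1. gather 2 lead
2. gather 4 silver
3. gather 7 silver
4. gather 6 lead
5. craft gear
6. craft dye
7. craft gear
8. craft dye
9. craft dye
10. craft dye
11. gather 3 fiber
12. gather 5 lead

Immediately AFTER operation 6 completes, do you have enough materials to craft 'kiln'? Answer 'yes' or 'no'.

Answer: no

Derivation:
After 1 (gather 2 lead): lead=2
After 2 (gather 4 silver): lead=2 silver=4
After 3 (gather 7 silver): lead=2 silver=11
After 4 (gather 6 lead): lead=8 silver=11
After 5 (craft gear): gear=2 lead=5 silver=8
After 6 (craft dye): dye=2 gear=1 lead=5 silver=8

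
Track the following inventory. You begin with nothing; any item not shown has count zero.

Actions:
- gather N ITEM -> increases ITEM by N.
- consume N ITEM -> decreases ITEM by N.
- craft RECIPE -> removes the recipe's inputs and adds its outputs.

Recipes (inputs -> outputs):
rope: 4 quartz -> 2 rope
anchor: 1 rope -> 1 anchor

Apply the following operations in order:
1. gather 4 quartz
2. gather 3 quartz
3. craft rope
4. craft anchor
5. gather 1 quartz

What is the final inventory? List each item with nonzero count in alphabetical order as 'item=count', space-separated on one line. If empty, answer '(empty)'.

Answer: anchor=1 quartz=4 rope=1

Derivation:
After 1 (gather 4 quartz): quartz=4
After 2 (gather 3 quartz): quartz=7
After 3 (craft rope): quartz=3 rope=2
After 4 (craft anchor): anchor=1 quartz=3 rope=1
After 5 (gather 1 quartz): anchor=1 quartz=4 rope=1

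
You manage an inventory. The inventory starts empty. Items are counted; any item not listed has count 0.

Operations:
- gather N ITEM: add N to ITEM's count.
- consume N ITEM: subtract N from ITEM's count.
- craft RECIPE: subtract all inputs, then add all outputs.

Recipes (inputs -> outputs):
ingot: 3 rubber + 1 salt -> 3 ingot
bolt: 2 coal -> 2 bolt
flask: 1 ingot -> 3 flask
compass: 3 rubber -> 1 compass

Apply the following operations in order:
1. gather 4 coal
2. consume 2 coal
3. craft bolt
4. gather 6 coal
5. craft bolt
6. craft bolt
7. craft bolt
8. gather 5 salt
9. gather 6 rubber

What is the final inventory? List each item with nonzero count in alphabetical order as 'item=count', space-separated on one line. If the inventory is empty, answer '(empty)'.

After 1 (gather 4 coal): coal=4
After 2 (consume 2 coal): coal=2
After 3 (craft bolt): bolt=2
After 4 (gather 6 coal): bolt=2 coal=6
After 5 (craft bolt): bolt=4 coal=4
After 6 (craft bolt): bolt=6 coal=2
After 7 (craft bolt): bolt=8
After 8 (gather 5 salt): bolt=8 salt=5
After 9 (gather 6 rubber): bolt=8 rubber=6 salt=5

Answer: bolt=8 rubber=6 salt=5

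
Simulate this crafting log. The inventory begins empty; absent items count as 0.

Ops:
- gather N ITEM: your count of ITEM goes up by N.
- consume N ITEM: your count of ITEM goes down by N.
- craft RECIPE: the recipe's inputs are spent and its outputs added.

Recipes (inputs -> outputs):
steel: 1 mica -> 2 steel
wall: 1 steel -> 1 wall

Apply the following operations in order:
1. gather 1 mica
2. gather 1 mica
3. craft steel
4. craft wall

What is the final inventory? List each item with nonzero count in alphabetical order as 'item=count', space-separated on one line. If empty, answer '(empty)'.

After 1 (gather 1 mica): mica=1
After 2 (gather 1 mica): mica=2
After 3 (craft steel): mica=1 steel=2
After 4 (craft wall): mica=1 steel=1 wall=1

Answer: mica=1 steel=1 wall=1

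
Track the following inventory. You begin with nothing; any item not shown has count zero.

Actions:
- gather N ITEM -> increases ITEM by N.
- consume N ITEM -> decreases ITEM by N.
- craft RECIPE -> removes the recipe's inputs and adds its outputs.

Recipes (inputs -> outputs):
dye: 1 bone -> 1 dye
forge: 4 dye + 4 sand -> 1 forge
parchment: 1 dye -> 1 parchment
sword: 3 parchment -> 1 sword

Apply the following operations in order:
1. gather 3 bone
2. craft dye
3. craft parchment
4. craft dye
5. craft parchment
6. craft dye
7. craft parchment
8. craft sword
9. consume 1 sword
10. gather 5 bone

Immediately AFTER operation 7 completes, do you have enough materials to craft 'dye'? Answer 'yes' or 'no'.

Answer: no

Derivation:
After 1 (gather 3 bone): bone=3
After 2 (craft dye): bone=2 dye=1
After 3 (craft parchment): bone=2 parchment=1
After 4 (craft dye): bone=1 dye=1 parchment=1
After 5 (craft parchment): bone=1 parchment=2
After 6 (craft dye): dye=1 parchment=2
After 7 (craft parchment): parchment=3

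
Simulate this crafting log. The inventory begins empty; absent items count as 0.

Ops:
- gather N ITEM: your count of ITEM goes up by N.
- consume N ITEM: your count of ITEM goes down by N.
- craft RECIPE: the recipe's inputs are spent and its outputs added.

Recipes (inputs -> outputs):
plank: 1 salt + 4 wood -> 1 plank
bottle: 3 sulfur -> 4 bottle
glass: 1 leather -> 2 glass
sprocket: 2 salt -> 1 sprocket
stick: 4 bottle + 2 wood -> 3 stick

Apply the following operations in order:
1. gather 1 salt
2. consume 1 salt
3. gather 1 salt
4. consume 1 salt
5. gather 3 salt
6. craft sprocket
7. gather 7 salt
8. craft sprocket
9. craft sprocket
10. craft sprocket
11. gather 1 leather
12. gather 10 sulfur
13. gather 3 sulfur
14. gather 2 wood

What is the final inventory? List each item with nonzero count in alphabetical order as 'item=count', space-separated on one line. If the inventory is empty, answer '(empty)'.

Answer: leather=1 salt=2 sprocket=4 sulfur=13 wood=2

Derivation:
After 1 (gather 1 salt): salt=1
After 2 (consume 1 salt): (empty)
After 3 (gather 1 salt): salt=1
After 4 (consume 1 salt): (empty)
After 5 (gather 3 salt): salt=3
After 6 (craft sprocket): salt=1 sprocket=1
After 7 (gather 7 salt): salt=8 sprocket=1
After 8 (craft sprocket): salt=6 sprocket=2
After 9 (craft sprocket): salt=4 sprocket=3
After 10 (craft sprocket): salt=2 sprocket=4
After 11 (gather 1 leather): leather=1 salt=2 sprocket=4
After 12 (gather 10 sulfur): leather=1 salt=2 sprocket=4 sulfur=10
After 13 (gather 3 sulfur): leather=1 salt=2 sprocket=4 sulfur=13
After 14 (gather 2 wood): leather=1 salt=2 sprocket=4 sulfur=13 wood=2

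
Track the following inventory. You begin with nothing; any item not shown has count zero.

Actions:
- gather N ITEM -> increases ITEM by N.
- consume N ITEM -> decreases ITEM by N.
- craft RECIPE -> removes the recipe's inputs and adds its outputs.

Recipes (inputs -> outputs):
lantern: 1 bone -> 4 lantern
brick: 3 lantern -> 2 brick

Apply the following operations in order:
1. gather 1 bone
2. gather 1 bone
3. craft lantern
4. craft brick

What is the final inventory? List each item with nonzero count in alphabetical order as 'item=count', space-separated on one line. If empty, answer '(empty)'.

Answer: bone=1 brick=2 lantern=1

Derivation:
After 1 (gather 1 bone): bone=1
After 2 (gather 1 bone): bone=2
After 3 (craft lantern): bone=1 lantern=4
After 4 (craft brick): bone=1 brick=2 lantern=1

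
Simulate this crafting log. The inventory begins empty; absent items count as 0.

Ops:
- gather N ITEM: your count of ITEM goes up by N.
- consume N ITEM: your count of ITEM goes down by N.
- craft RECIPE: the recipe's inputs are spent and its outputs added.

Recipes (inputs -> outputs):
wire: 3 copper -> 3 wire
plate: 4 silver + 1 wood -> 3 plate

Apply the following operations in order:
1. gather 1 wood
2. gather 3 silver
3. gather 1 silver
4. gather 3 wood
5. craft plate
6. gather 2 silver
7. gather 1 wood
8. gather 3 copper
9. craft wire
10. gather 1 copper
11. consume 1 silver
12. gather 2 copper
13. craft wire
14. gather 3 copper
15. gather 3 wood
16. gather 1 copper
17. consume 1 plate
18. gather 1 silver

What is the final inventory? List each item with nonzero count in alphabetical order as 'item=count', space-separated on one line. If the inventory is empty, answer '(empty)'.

After 1 (gather 1 wood): wood=1
After 2 (gather 3 silver): silver=3 wood=1
After 3 (gather 1 silver): silver=4 wood=1
After 4 (gather 3 wood): silver=4 wood=4
After 5 (craft plate): plate=3 wood=3
After 6 (gather 2 silver): plate=3 silver=2 wood=3
After 7 (gather 1 wood): plate=3 silver=2 wood=4
After 8 (gather 3 copper): copper=3 plate=3 silver=2 wood=4
After 9 (craft wire): plate=3 silver=2 wire=3 wood=4
After 10 (gather 1 copper): copper=1 plate=3 silver=2 wire=3 wood=4
After 11 (consume 1 silver): copper=1 plate=3 silver=1 wire=3 wood=4
After 12 (gather 2 copper): copper=3 plate=3 silver=1 wire=3 wood=4
After 13 (craft wire): plate=3 silver=1 wire=6 wood=4
After 14 (gather 3 copper): copper=3 plate=3 silver=1 wire=6 wood=4
After 15 (gather 3 wood): copper=3 plate=3 silver=1 wire=6 wood=7
After 16 (gather 1 copper): copper=4 plate=3 silver=1 wire=6 wood=7
After 17 (consume 1 plate): copper=4 plate=2 silver=1 wire=6 wood=7
After 18 (gather 1 silver): copper=4 plate=2 silver=2 wire=6 wood=7

Answer: copper=4 plate=2 silver=2 wire=6 wood=7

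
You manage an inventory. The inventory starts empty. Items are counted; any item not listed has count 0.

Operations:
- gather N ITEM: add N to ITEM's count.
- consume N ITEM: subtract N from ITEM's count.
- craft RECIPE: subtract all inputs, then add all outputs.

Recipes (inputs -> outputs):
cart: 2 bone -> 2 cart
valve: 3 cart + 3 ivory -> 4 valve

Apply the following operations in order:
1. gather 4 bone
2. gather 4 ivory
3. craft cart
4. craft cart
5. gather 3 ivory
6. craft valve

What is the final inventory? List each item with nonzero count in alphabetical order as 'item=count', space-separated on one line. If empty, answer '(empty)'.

After 1 (gather 4 bone): bone=4
After 2 (gather 4 ivory): bone=4 ivory=4
After 3 (craft cart): bone=2 cart=2 ivory=4
After 4 (craft cart): cart=4 ivory=4
After 5 (gather 3 ivory): cart=4 ivory=7
After 6 (craft valve): cart=1 ivory=4 valve=4

Answer: cart=1 ivory=4 valve=4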